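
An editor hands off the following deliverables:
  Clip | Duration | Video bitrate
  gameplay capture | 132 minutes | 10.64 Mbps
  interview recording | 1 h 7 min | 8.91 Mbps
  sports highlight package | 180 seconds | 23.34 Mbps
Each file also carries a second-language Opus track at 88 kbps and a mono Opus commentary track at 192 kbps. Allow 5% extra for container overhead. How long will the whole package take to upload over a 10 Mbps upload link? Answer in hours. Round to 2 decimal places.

3.72 hours

Audio total: 88 + 192 = 280 kbps = 0.280 Mbps.
gameplay capture: 10.920 Mbps × 7920 s × 1.05 = 90810.7 Mb
interview recording: 9.190 Mbps × 4020 s × 1.05 = 38791.0 Mb
sports highlight package: 23.620 Mbps × 180 s × 1.05 = 4464.2 Mb
Total: 134065.9 Mb = 16758.2 MB.
At 10 Mbps: 134065.9 / 10 = 13407 s ≈ 3.72 hours.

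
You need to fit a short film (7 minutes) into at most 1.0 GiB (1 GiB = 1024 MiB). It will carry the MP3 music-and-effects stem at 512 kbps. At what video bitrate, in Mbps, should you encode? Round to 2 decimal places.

19.94 Mbps

Budget: 1.0 GiB = 8589.9 Mb.
7 min = 420 s
Total bitrate budget: 8589.9 Mb / 420 s = 20.452 Mbps.
Audio: 512 kbps = 0.512 Mbps.
Video: 20.452 − 0.512 = 19.940 Mbps.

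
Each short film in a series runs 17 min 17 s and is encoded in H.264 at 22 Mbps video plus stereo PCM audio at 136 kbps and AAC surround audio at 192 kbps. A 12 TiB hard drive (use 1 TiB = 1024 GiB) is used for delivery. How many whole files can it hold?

17 min 17 s = 1037 s
Audio total: 136 + 192 = 328 kbps = 0.328 Mbps.
Total bitrate: 22.328 Mbps.
Per item: 22.328 Mbps × 1037 s = 23,154 Mb = 2,894 MB.
Capacity: 12 TiB = 105,553,116 Mb; 4558.72 items → 4558 complete.

4558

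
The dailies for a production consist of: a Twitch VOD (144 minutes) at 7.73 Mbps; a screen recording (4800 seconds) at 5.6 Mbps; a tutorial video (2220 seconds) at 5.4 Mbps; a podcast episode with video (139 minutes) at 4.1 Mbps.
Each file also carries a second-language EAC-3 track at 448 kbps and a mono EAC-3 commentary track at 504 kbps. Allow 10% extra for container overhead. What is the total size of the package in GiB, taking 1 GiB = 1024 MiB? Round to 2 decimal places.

20.83 GiB

Audio total: 448 + 504 = 952 kbps = 0.952 Mbps.
Twitch VOD: 8.682 Mbps × 8640 s × 1.10 = 82513.7 Mb
screen recording: 6.552 Mbps × 4800 s × 1.10 = 34594.6 Mb
tutorial video: 6.352 Mbps × 2220 s × 1.10 = 15511.6 Mb
podcast episode with video: 5.052 Mbps × 8340 s × 1.10 = 46347.0 Mb
Total: 178966.9 Mb = 22370.9 MB.
= 20.83 GiB.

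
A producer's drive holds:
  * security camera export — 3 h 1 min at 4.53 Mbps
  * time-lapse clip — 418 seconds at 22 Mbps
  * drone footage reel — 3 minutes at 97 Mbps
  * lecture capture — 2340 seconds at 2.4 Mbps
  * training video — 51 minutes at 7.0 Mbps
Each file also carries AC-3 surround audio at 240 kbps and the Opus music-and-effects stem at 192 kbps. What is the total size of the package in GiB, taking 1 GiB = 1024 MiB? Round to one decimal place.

Audio total: 240 + 192 = 432 kbps = 0.432 Mbps.
security camera export: 4.962 Mbps × 10860 s = 53887.3 Mb
time-lapse clip: 22.432 Mbps × 418 s = 9376.6 Mb
drone footage reel: 97.432 Mbps × 180 s = 17537.8 Mb
lecture capture: 2.832 Mbps × 2340 s = 6626.9 Mb
training video: 7.432 Mbps × 3060 s = 22741.9 Mb
Total: 110170.5 Mb = 13771.3 MB.
= 12.83 GiB.

12.8 GiB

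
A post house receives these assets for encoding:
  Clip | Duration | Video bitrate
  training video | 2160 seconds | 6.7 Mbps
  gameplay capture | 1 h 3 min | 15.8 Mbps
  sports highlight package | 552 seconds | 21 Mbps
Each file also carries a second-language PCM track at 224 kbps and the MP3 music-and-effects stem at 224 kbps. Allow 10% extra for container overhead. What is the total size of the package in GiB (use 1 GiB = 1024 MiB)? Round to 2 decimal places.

11.36 GiB

Audio total: 224 + 224 = 448 kbps = 0.448 Mbps.
training video: 7.148 Mbps × 2160 s × 1.10 = 16983.6 Mb
gameplay capture: 16.248 Mbps × 3780 s × 1.10 = 67559.2 Mb
sports highlight package: 21.448 Mbps × 552 s × 1.10 = 13023.2 Mb
Total: 97566.1 Mb = 12195.8 MB.
= 11.36 GiB.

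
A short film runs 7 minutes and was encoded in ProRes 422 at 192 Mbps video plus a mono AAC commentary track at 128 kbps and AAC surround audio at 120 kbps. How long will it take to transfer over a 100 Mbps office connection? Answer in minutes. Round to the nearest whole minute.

13 minutes

7 min = 420 s
Audio total: 128 + 120 = 248 kbps = 0.248 Mbps.
Total bitrate: 192.248 Mbps.
File: 192.248 Mbps × 420 s = 80744.2 Mb.
At 100 Mbps: 80744.2 / 100 = 807.4 s ≈ 13.5 minutes.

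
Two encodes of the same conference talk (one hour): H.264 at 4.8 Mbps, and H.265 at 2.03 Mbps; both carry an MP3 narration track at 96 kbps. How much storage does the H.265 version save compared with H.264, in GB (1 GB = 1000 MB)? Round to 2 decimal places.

1 h = 3600 s
Audio: 96 kbps = 0.096 Mbps.
H.264: 4.896 Mbps × 3600 s = 17625.6 Mb = 2.203 GB.
H.265: 2.126 Mbps × 3600 s = 7653.6 Mb = 0.957 GB.
Saving: 2.203 − 0.957 = 1.246 GB.

1.25 GB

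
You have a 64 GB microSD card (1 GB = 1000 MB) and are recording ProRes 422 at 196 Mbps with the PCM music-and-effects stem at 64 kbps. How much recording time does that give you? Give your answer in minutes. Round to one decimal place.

Audio: 64 kbps = 0.064 Mbps.
Total bitrate: 196 + 0.064 = 196.064 Mbps.
Capacity: 64 GB = 512,000 Mb.
Recording time: 512,000 / 196.064 = 2,611 s ≈ 43.5 minutes.

43.5 minutes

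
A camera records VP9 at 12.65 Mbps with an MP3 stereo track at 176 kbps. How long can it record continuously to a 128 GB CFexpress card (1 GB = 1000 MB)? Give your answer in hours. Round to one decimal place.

22.2 hours

Audio: 176 kbps = 0.176 Mbps.
Total bitrate: 12.65 + 0.176 = 12.826 Mbps.
Capacity: 128 GB = 1,024,000 Mb.
Recording time: 1,024,000 / 12.826 = 79,838 s ≈ 22.2 hours.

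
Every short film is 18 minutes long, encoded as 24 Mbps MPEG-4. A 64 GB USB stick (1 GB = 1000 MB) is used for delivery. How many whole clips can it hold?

18 min = 1080 s
Per item: 24.000 Mbps × 1080 s = 25,920 Mb = 3,240 MB.
Capacity: 64 GB = 512,000 Mb; 19.75 items → 19 complete.

19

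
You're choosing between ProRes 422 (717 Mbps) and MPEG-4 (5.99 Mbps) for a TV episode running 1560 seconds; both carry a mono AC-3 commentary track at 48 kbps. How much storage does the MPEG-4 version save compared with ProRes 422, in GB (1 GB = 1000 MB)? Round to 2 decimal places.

Audio: 48 kbps = 0.048 Mbps.
ProRes 422: 717.048 Mbps × 1560 s = 1118594.9 Mb = 139.824 GB.
MPEG-4: 6.038 Mbps × 1560 s = 9419.3 Mb = 1.177 GB.
Saving: 139.824 − 1.177 = 138.647 GB.

138.65 GB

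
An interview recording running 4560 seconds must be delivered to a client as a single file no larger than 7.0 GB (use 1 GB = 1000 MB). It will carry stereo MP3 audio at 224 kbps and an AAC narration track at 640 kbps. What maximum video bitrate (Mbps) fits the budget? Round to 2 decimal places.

11.42 Mbps

Budget: 7.0 GB = 56000.0 Mb.
Total bitrate budget: 56000.0 Mb / 4560 s = 12.281 Mbps.
Audio total: 224 + 640 = 864 kbps = 0.864 Mbps.
Video: 12.281 − 0.864 = 11.417 Mbps.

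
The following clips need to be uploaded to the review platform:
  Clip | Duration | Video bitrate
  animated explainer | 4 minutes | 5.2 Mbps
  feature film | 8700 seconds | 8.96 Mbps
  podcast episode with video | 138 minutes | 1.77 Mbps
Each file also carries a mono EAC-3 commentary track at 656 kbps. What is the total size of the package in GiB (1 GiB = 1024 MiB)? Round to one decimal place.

Audio: 656 kbps = 0.656 Mbps.
animated explainer: 5.856 Mbps × 240 s = 1405.4 Mb
feature film: 9.616 Mbps × 8700 s = 83659.2 Mb
podcast episode with video: 2.426 Mbps × 8280 s = 20087.3 Mb
Total: 105151.9 Mb = 13144.0 MB.
= 12.24 GiB.

12.2 GiB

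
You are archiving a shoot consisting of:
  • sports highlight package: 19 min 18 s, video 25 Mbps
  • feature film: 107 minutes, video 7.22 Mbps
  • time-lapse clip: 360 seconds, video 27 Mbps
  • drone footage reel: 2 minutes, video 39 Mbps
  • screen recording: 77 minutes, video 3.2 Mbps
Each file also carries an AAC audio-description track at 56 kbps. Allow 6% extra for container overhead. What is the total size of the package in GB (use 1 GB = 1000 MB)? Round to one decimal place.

13.9 GB

Audio: 56 kbps = 0.056 Mbps.
sports highlight package: 25.056 Mbps × 1158 s × 1.06 = 30755.7 Mb
feature film: 7.276 Mbps × 6420 s × 1.06 = 49514.6 Mb
time-lapse clip: 27.056 Mbps × 360 s × 1.06 = 10324.6 Mb
drone footage reel: 39.056 Mbps × 120 s × 1.06 = 4967.9 Mb
screen recording: 3.256 Mbps × 4620 s × 1.06 = 15945.3 Mb
Total: 111508.2 Mb = 13938.5 MB.
= 13.94 GB.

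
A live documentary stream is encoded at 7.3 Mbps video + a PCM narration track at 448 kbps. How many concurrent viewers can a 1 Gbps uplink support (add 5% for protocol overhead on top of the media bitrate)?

Audio: 448 kbps = 0.448 Mbps.
Per-viewer media rate: 7.748 Mbps.
On the wire with 5% overhead: 8.135 Mbps.
1 Gbps = 1,000 Mbps; 1,000 / 8.135 = 122.92 → 122 viewers.

122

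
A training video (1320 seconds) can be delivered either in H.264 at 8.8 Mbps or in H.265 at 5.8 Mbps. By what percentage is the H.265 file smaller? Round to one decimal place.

34.1%

H.264: 8.800 Mbps × 1320 s = 11616.0 Mb = 1.452 GB.
H.265: 5.800 Mbps × 1320 s = 7656.0 Mb = 0.957 GB.
Reduction: (1 − 0.957/1.452) × 100 = 34.09%.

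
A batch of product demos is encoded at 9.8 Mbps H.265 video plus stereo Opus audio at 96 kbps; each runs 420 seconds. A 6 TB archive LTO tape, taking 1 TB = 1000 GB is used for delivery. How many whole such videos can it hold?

11548

Audio: 96 kbps = 0.096 Mbps.
Total bitrate: 9.896 Mbps.
Per item: 9.896 Mbps × 420 s = 4,156 Mb = 519.5 MB.
Capacity: 6 TB = 48,000,000 Mb; 11548.68 items → 11548 complete.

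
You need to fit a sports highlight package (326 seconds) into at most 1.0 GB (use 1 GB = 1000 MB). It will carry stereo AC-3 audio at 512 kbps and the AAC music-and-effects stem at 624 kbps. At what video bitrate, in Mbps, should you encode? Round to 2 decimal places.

23.40 Mbps

Budget: 1.0 GB = 8000.0 Mb.
Total bitrate budget: 8000.0 Mb / 326 s = 24.540 Mbps.
Audio total: 512 + 624 = 1136 kbps = 1.136 Mbps.
Video: 24.540 − 1.136 = 23.404 Mbps.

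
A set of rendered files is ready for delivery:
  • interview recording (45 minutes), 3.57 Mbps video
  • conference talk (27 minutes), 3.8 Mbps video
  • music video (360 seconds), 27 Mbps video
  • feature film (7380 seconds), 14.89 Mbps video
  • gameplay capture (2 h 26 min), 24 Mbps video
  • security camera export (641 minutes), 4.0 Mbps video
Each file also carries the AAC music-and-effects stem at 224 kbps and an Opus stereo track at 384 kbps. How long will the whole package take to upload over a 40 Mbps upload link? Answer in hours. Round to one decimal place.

3.7 hours

Audio total: 224 + 384 = 608 kbps = 0.608 Mbps.
interview recording: 4.178 Mbps × 2700 s = 11280.6 Mb
conference talk: 4.408 Mbps × 1620 s = 7141.0 Mb
music video: 27.608 Mbps × 360 s = 9938.9 Mb
feature film: 15.498 Mbps × 7380 s = 114375.2 Mb
gameplay capture: 24.608 Mbps × 8760 s = 215566.1 Mb
security camera export: 4.608 Mbps × 38460 s = 177223.7 Mb
Total: 535525.4 Mb = 66940.7 MB.
At 40 Mbps: 535525.4 / 40 = 13388 s ≈ 3.72 hours.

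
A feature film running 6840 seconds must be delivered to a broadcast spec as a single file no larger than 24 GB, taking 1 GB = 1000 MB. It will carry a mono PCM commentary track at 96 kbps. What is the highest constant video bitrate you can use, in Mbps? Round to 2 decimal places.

27.97 Mbps

Budget: 24 GB = 192000.0 Mb.
Total bitrate budget: 192000.0 Mb / 6840 s = 28.070 Mbps.
Audio: 96 kbps = 0.096 Mbps.
Video: 28.070 − 0.096 = 27.974 Mbps.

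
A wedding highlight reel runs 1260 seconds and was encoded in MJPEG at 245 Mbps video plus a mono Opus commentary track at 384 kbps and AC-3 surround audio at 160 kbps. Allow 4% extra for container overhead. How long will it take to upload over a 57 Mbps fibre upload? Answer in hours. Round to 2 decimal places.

1.57 hours

Audio total: 384 + 160 = 544 kbps = 0.544 Mbps.
Total bitrate: 245.544 Mbps.
File: 245.544 Mbps × 1260 s = 309385.4 Mb.
With 4% container overhead: ×1.04. → 321760.9 Mb.
At 57 Mbps: 321760.9 / 57 = 5644.9 s ≈ 1.57 hours.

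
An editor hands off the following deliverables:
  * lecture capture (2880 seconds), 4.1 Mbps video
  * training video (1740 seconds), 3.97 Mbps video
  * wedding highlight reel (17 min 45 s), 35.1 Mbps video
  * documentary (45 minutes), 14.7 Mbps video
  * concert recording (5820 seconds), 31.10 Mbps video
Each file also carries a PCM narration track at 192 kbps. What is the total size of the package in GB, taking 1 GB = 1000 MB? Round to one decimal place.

34.9 GB

Audio: 192 kbps = 0.192 Mbps.
lecture capture: 4.292 Mbps × 2880 s = 12361.0 Mb
training video: 4.162 Mbps × 1740 s = 7241.9 Mb
wedding highlight reel: 35.292 Mbps × 1065 s = 37586.0 Mb
documentary: 14.892 Mbps × 2700 s = 40208.4 Mb
concert recording: 31.292 Mbps × 5820 s = 182119.4 Mb
Total: 279516.7 Mb = 34939.6 MB.
= 34.94 GB.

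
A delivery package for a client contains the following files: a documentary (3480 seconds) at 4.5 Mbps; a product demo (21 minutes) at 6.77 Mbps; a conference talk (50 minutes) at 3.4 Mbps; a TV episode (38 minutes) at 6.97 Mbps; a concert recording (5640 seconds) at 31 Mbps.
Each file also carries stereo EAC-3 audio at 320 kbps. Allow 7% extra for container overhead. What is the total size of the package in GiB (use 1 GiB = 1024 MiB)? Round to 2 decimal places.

Audio: 320 kbps = 0.320 Mbps.
documentary: 4.820 Mbps × 3480 s × 1.07 = 17947.8 Mb
product demo: 7.090 Mbps × 1260 s × 1.07 = 9558.7 Mb
conference talk: 3.720 Mbps × 3000 s × 1.07 = 11941.2 Mb
TV episode: 7.290 Mbps × 2280 s × 1.07 = 17784.7 Mb
concert recording: 31.320 Mbps × 5640 s × 1.07 = 189009.9 Mb
Total: 246242.3 Mb = 30780.3 MB.
= 28.67 GiB.

28.67 GiB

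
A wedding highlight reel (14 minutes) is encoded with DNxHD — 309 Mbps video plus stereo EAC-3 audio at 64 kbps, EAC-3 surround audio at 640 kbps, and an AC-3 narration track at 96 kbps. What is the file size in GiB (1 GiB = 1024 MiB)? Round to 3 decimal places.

30.295 GiB

14 min = 840 s
Audio total: 64 + 640 + 96 = 800 kbps = 0.800 Mbps.
Total bitrate: 309 + 0.800 = 309.800 Mbps.
Stream data: 309.800 Mbps × 840 s = 260232.0 Mb.
260,232 Mb = 32,529,000,000 bytes ÷ 1,073,741,824 = 30.29 GiB.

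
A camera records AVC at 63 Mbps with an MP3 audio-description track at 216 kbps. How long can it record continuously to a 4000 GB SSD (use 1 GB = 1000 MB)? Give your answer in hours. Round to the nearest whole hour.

141 hours

Audio: 216 kbps = 0.216 Mbps.
Total bitrate: 63 + 0.216 = 63.216 Mbps.
Capacity: 4000 GB = 32,000,000 Mb.
Recording time: 32,000,000 / 63.216 = 506,201 s ≈ 141 hours.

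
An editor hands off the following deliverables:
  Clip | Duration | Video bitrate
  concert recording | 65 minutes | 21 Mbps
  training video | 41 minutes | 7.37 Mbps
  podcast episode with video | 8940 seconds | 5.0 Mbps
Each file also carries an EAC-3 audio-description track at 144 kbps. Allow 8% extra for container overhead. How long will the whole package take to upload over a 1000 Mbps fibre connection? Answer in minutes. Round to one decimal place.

Audio: 144 kbps = 0.144 Mbps.
concert recording: 21.144 Mbps × 3900 s × 1.08 = 89058.5 Mb
training video: 7.514 Mbps × 2460 s × 1.08 = 19963.2 Mb
podcast episode with video: 5.144 Mbps × 8940 s × 1.08 = 49666.3 Mb
Total: 158688.1 Mb = 19836.0 MB.
At 1000 Mbps: 158688.1 / 1000 = 159 s ≈ 2.64 minutes.

2.6 minutes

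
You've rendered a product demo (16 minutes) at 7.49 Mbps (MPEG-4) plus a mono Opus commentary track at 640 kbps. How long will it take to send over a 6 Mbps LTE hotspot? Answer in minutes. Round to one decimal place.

21.7 minutes

16 min = 960 s
Audio: 640 kbps = 0.640 Mbps.
Total bitrate: 8.130 Mbps.
File: 8.130 Mbps × 960 s = 7804.8 Mb.
At 6 Mbps: 7804.8 / 6 = 1300.8 s ≈ 21.7 minutes.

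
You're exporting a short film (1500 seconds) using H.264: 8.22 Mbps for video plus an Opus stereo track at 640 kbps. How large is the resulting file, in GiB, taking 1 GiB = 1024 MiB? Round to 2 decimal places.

Audio: 640 kbps = 0.640 Mbps.
Total bitrate: 8.22 + 0.640 = 8.860 Mbps.
Stream data: 8.860 Mbps × 1500 s = 13290.0 Mb.
13,290 Mb = 1,661,250,000 bytes ÷ 1,073,741,824 = 1.547 GiB.

1.55 GiB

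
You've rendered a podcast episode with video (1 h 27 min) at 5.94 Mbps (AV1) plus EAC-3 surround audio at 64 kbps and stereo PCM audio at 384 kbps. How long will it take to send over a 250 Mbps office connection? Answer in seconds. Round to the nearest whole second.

1 h 27 min = 87 min = 5220 s
Audio total: 64 + 384 = 448 kbps = 0.448 Mbps.
Total bitrate: 6.388 Mbps.
File: 6.388 Mbps × 5220 s = 33345.4 Mb.
At 250 Mbps: 33345.4 / 250 = 133.4 s ≈ 133 seconds.

133 seconds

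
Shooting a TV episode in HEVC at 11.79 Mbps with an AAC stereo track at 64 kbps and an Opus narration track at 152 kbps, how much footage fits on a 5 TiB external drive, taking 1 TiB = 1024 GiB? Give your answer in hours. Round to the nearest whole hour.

1018 hours

Audio total: 64 + 152 = 216 kbps = 0.216 Mbps.
Total bitrate: 11.79 + 0.216 = 12.006 Mbps.
Capacity: 5 TiB = 43,980,465 Mb.
Recording time: 43,980,465 / 12.006 = 3,663,207 s ≈ 1,018 hours.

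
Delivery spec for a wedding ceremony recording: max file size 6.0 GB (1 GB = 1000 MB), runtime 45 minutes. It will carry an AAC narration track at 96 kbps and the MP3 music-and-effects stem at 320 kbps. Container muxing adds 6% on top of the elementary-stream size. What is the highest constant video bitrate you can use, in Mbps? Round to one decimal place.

Budget: 6.0 GB = 48000.0 Mb.
Stream payload after overhead: 48000.0 / 1.06 = 45283.0 Mb.
45 min = 2700 s
Total bitrate budget: 45283.0 Mb / 2700 s = 16.771 Mbps.
Audio total: 96 + 320 = 416 kbps = 0.416 Mbps.
Video: 16.771 − 0.416 = 16.355 Mbps.

16.4 Mbps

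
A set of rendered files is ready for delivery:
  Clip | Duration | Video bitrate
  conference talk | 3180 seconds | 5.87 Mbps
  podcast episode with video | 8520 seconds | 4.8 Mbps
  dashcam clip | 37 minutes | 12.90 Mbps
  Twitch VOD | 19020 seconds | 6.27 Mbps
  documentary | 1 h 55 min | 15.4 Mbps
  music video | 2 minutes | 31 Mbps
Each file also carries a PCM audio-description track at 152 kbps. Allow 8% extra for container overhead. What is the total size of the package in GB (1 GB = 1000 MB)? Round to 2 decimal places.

Audio: 152 kbps = 0.152 Mbps.
conference talk: 6.022 Mbps × 3180 s × 1.08 = 20682.0 Mb
podcast episode with video: 4.952 Mbps × 8520 s × 1.08 = 45566.3 Mb
dashcam clip: 13.052 Mbps × 2220 s × 1.08 = 31293.5 Mb
Twitch VOD: 6.422 Mbps × 19020 s × 1.08 = 131918.2 Mb
documentary: 15.552 Mbps × 6900 s × 1.08 = 115893.5 Mb
music video: 31.152 Mbps × 120 s × 1.08 = 4037.3 Mb
Total: 349390.7 Mb = 43673.8 MB.
= 43.67 GB.

43.67 GB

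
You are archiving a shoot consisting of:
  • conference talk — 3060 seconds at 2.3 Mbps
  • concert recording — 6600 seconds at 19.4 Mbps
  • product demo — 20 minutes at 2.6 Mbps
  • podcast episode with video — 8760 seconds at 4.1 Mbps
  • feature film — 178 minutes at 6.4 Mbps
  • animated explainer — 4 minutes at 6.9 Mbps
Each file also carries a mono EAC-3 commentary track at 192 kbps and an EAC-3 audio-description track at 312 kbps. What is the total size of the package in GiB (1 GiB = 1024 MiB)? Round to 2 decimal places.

Audio total: 192 + 312 = 504 kbps = 0.504 Mbps.
conference talk: 2.804 Mbps × 3060 s = 8580.2 Mb
concert recording: 19.904 Mbps × 6600 s = 131366.4 Mb
product demo: 3.104 Mbps × 1200 s = 3724.8 Mb
podcast episode with video: 4.604 Mbps × 8760 s = 40331.0 Mb
feature film: 6.904 Mbps × 10680 s = 73734.7 Mb
animated explainer: 7.404 Mbps × 240 s = 1777.0 Mb
Total: 259514.2 Mb = 32439.3 MB.
= 30.21 GiB.

30.21 GiB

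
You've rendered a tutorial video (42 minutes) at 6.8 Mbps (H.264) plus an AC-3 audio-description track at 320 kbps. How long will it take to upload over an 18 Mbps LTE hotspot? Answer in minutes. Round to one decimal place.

42 min = 2520 s
Audio: 320 kbps = 0.320 Mbps.
Total bitrate: 7.120 Mbps.
File: 7.120 Mbps × 2520 s = 17942.4 Mb.
At 18 Mbps: 17942.4 / 18 = 996.8 s ≈ 16.6 minutes.

16.6 minutes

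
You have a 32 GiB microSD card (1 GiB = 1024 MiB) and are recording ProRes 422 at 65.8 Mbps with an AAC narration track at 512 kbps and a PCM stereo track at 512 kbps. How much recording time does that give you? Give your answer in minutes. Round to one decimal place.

Audio total: 512 + 512 = 1024 kbps = 1.024 Mbps.
Total bitrate: 65.8 + 1.024 = 66.824 Mbps.
Capacity: 32 GiB = 274,878 Mb.
Recording time: 274,878 / 66.824 = 4,113 s ≈ 68.6 minutes.

68.6 minutes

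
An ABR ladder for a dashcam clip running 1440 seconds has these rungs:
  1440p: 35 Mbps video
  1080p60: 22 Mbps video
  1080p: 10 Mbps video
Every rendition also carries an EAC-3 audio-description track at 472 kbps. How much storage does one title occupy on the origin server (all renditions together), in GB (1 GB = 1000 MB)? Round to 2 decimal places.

12.31 GB

Audio: 472 kbps = 0.472 Mbps.
Sum of rendition bitrates: (35+0.472) + (22+0.472) + (10+0.472) = 68.416 Mbps.
× 1440 s = 98,519 Mb = 12,315 MB = 12.31 GB.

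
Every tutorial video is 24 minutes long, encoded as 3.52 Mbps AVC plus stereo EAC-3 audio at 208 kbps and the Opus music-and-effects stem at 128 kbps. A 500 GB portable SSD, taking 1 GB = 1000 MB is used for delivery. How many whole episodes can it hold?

24 min = 1440 s
Audio total: 208 + 128 = 336 kbps = 0.336 Mbps.
Total bitrate: 3.856 Mbps.
Per item: 3.856 Mbps × 1440 s = 5,553 Mb = 694.1 MB.
Capacity: 500 GB = 4,000,000 Mb; 720.38 items → 720 complete.

720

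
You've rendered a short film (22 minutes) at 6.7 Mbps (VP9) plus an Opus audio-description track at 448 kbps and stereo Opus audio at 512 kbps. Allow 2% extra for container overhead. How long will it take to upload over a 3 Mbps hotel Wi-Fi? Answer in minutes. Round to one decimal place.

22 min = 1320 s
Audio total: 448 + 512 = 960 kbps = 0.960 Mbps.
Total bitrate: 7.660 Mbps.
File: 7.660 Mbps × 1320 s = 10111.2 Mb.
With 2% container overhead: ×1.02. → 10313.4 Mb.
At 3 Mbps: 10313.4 / 3 = 3437.8 s ≈ 57.3 minutes.

57.3 minutes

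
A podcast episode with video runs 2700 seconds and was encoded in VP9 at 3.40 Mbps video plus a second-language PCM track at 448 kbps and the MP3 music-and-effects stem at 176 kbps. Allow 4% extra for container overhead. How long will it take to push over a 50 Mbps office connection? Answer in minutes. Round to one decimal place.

Audio total: 448 + 176 = 624 kbps = 0.624 Mbps.
Total bitrate: 4.024 Mbps.
File: 4.024 Mbps × 2700 s = 10864.8 Mb.
With 4% container overhead: ×1.04. → 11299.4 Mb.
At 50 Mbps: 11299.4 / 50 = 226.0 s ≈ 3.77 minutes.

3.8 minutes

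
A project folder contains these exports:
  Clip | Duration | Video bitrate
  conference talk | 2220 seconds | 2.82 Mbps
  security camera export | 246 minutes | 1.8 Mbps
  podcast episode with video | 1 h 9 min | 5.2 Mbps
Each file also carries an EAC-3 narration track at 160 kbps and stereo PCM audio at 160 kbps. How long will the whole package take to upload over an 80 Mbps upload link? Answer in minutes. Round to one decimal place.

12.7 minutes

Audio total: 160 + 160 = 320 kbps = 0.320 Mbps.
conference talk: 3.140 Mbps × 2220 s = 6970.8 Mb
security camera export: 2.120 Mbps × 14760 s = 31291.2 Mb
podcast episode with video: 5.520 Mbps × 4140 s = 22852.8 Mb
Total: 61114.8 Mb = 7639.4 MB.
At 80 Mbps: 61114.8 / 80 = 764 s ≈ 12.7 minutes.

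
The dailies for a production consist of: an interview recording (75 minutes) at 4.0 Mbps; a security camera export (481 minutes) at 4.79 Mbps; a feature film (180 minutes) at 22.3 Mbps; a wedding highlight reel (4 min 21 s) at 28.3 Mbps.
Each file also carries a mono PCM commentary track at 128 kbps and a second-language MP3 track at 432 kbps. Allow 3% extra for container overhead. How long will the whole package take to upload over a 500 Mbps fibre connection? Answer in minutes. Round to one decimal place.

14.7 minutes

Audio total: 128 + 432 = 560 kbps = 0.560 Mbps.
interview recording: 4.560 Mbps × 4500 s × 1.03 = 21135.6 Mb
security camera export: 5.350 Mbps × 28860 s × 1.03 = 159033.0 Mb
feature film: 22.860 Mbps × 10800 s × 1.03 = 254294.6 Mb
wedding highlight reel: 28.860 Mbps × 261 s × 1.03 = 7758.4 Mb
Total: 442221.7 Mb = 55277.7 MB.
At 500 Mbps: 442221.7 / 500 = 884 s ≈ 14.7 minutes.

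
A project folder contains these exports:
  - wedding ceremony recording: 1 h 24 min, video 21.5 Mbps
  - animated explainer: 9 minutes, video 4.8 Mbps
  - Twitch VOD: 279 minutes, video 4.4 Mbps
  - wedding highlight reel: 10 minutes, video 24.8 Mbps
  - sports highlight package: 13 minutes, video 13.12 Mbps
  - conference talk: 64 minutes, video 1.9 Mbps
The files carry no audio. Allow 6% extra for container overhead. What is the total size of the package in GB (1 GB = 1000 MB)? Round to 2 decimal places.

28.75 GB

wedding ceremony recording: 21.500 Mbps × 5040 s × 1.06 = 114861.6 Mb
animated explainer: 4.800 Mbps × 540 s × 1.06 = 2747.5 Mb
Twitch VOD: 4.400 Mbps × 16740 s × 1.06 = 78075.4 Mb
wedding highlight reel: 24.800 Mbps × 600 s × 1.06 = 15772.8 Mb
sports highlight package: 13.120 Mbps × 780 s × 1.06 = 10847.6 Mb
conference talk: 1.900 Mbps × 3840 s × 1.06 = 7733.8 Mb
Total: 230038.7 Mb = 28754.8 MB.
= 28.75 GB.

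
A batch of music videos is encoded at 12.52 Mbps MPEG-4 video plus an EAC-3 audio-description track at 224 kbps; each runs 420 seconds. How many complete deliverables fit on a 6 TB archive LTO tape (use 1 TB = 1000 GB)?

8967

Audio: 224 kbps = 0.224 Mbps.
Total bitrate: 12.744 Mbps.
Per item: 12.744 Mbps × 420 s = 5,352 Mb = 669.1 MB.
Capacity: 6 TB = 48,000,000 Mb; 8967.81 items → 8967 complete.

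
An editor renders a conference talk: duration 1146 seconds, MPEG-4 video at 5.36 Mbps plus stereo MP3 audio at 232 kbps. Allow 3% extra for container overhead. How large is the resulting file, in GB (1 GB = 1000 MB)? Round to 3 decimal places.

0.825 GB

Audio: 232 kbps = 0.232 Mbps.
Total bitrate: 5.36 + 0.232 = 5.592 Mbps.
Stream data: 5.592 Mbps × 1146 s = 6408.4 Mb.
With 3% container overhead: ×1.03.
6,601 Mb ÷ 8 = 825.1 MB → 0.8251 GB.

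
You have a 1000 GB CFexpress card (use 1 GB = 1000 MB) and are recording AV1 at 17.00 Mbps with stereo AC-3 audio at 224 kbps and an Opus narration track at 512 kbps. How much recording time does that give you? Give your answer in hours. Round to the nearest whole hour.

Audio total: 224 + 512 = 736 kbps = 0.736 Mbps.
Total bitrate: 17.00 + 0.736 = 17.736 Mbps.
Capacity: 1000 GB = 8,000,000 Mb.
Recording time: 8,000,000 / 17.736 = 451,060 s ≈ 125 hours.

125 hours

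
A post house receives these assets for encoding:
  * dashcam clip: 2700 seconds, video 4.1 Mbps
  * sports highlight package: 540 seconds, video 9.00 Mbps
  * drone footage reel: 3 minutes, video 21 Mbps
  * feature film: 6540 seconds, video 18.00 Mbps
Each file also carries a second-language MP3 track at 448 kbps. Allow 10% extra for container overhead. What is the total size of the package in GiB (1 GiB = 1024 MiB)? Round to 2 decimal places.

Audio: 448 kbps = 0.448 Mbps.
dashcam clip: 4.548 Mbps × 2700 s × 1.10 = 13507.6 Mb
sports highlight package: 9.448 Mbps × 540 s × 1.10 = 5612.1 Mb
drone footage reel: 21.448 Mbps × 180 s × 1.10 = 4246.7 Mb
feature film: 18.448 Mbps × 6540 s × 1.10 = 132714.9 Mb
Total: 156081.3 Mb = 19510.2 MB.
= 18.17 GiB.

18.17 GiB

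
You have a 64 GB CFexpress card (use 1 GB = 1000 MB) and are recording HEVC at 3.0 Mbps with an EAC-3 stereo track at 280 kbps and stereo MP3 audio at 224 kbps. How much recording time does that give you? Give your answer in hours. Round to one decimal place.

Audio total: 280 + 224 = 504 kbps = 0.504 Mbps.
Total bitrate: 3.0 + 0.504 = 3.504 Mbps.
Capacity: 64 GB = 512,000 Mb.
Recording time: 512,000 / 3.504 = 146,119 s ≈ 40.6 hours.

40.6 hours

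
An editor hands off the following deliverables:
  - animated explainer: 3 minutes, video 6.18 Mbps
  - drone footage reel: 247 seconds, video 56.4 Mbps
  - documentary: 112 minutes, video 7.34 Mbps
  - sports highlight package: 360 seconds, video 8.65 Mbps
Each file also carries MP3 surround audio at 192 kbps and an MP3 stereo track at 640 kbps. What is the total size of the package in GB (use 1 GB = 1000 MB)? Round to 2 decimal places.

Audio total: 192 + 640 = 832 kbps = 0.832 Mbps.
animated explainer: 7.012 Mbps × 180 s = 1262.2 Mb
drone footage reel: 57.232 Mbps × 247 s = 14136.3 Mb
documentary: 8.172 Mbps × 6720 s = 54915.8 Mb
sports highlight package: 9.482 Mbps × 360 s = 3413.5 Mb
Total: 73727.8 Mb = 9216.0 MB.
= 9.216 GB.

9.22 GB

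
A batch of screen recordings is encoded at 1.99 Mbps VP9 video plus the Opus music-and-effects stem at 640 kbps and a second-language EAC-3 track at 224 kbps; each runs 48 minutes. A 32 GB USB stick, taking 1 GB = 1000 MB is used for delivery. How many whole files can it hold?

48 min = 2880 s
Audio total: 640 + 224 = 864 kbps = 0.864 Mbps.
Total bitrate: 2.854 Mbps.
Per item: 2.854 Mbps × 2880 s = 8,220 Mb = 1,027 MB.
Capacity: 32 GB = 256,000 Mb; 31.15 items → 31 complete.

31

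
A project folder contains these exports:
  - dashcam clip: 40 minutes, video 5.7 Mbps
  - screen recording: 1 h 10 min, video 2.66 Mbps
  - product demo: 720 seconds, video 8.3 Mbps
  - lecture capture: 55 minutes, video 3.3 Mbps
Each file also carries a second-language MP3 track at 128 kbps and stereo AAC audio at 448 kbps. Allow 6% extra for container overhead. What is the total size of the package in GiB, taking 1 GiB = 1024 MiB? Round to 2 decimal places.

5.90 GiB

Audio total: 128 + 448 = 576 kbps = 0.576 Mbps.
dashcam clip: 6.276 Mbps × 2400 s × 1.06 = 15966.1 Mb
screen recording: 3.236 Mbps × 4200 s × 1.06 = 14406.7 Mb
product demo: 8.876 Mbps × 720 s × 1.06 = 6774.2 Mb
lecture capture: 3.876 Mbps × 3300 s × 1.06 = 13558.2 Mb
Total: 50705.2 Mb = 6338.2 MB.
= 5.903 GiB.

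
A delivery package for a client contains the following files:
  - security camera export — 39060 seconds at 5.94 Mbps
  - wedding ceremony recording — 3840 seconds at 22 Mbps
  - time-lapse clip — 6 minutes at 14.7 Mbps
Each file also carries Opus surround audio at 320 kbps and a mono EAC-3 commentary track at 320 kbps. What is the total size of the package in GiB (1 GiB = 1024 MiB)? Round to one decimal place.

40.7 GiB

Audio total: 320 + 320 = 640 kbps = 0.640 Mbps.
security camera export: 6.580 Mbps × 39060 s = 257014.8 Mb
wedding ceremony recording: 22.640 Mbps × 3840 s = 86937.6 Mb
time-lapse clip: 15.340 Mbps × 360 s = 5522.4 Mb
Total: 349474.8 Mb = 43684.3 MB.
= 40.68 GiB.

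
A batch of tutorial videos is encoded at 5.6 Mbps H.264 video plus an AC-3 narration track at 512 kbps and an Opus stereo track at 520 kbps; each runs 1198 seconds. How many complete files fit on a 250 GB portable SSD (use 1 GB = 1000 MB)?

251

Audio total: 512 + 520 = 1032 kbps = 1.032 Mbps.
Total bitrate: 6.632 Mbps.
Per item: 6.632 Mbps × 1198 s = 7,945 Mb = 993.1 MB.
Capacity: 250 GB = 2,000,000 Mb; 251.73 items → 251 complete.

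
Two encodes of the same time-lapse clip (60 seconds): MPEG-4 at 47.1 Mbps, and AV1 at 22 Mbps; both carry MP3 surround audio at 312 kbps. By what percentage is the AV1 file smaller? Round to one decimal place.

52.9%

Audio: 312 kbps = 0.312 Mbps.
MPEG-4: 47.412 Mbps × 60 s = 2844.7 Mb = 355.590 MB.
AV1: 22.312 Mbps × 60 s = 1338.7 Mb = 167.340 MB.
Reduction: (1 − 167.340/355.590) × 100 = 52.94%.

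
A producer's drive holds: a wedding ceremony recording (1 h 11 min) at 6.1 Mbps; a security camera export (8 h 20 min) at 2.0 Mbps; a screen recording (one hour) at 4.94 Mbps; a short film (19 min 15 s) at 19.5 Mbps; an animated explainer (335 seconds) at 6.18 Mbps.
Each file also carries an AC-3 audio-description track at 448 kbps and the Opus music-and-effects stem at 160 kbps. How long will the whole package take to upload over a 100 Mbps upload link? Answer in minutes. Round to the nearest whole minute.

25 minutes

Audio total: 448 + 160 = 608 kbps = 0.608 Mbps.
wedding ceremony recording: 6.708 Mbps × 4260 s = 28576.1 Mb
security camera export: 2.608 Mbps × 30000 s = 78240.0 Mb
screen recording: 5.548 Mbps × 3600 s = 19972.8 Mb
short film: 20.108 Mbps × 1155 s = 23224.7 Mb
animated explainer: 6.788 Mbps × 335 s = 2274.0 Mb
Total: 152287.6 Mb = 19036.0 MB.
At 100 Mbps: 152287.6 / 100 = 1523 s ≈ 25.4 minutes.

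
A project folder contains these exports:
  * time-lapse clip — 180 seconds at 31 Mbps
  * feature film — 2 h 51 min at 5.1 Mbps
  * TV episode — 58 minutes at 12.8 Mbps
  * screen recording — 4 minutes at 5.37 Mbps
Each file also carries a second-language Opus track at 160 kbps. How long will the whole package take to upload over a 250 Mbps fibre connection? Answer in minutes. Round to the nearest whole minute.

7 minutes

Audio: 160 kbps = 0.160 Mbps.
time-lapse clip: 31.160 Mbps × 180 s = 5608.8 Mb
feature film: 5.260 Mbps × 10260 s = 53967.6 Mb
TV episode: 12.960 Mbps × 3480 s = 45100.8 Mb
screen recording: 5.530 Mbps × 240 s = 1327.2 Mb
Total: 106004.4 Mb = 13250.5 MB.
At 250 Mbps: 106004.4 / 250 = 424 s ≈ 7.07 minutes.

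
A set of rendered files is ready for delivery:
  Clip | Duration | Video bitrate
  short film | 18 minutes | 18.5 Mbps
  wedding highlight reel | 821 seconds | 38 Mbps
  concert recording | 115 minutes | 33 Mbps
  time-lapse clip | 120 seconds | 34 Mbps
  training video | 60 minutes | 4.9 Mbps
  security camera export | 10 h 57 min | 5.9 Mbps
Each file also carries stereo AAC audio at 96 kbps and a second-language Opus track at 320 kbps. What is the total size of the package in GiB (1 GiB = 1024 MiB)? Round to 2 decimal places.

64.59 GiB

Audio total: 96 + 320 = 416 kbps = 0.416 Mbps.
short film: 18.916 Mbps × 1080 s = 20429.3 Mb
wedding highlight reel: 38.416 Mbps × 821 s = 31539.5 Mb
concert recording: 33.416 Mbps × 6900 s = 230570.4 Mb
time-lapse clip: 34.416 Mbps × 120 s = 4129.9 Mb
training video: 5.316 Mbps × 3600 s = 19137.6 Mb
security camera export: 6.316 Mbps × 39420 s = 248976.7 Mb
Total: 554783.5 Mb = 69347.9 MB.
= 64.59 GiB.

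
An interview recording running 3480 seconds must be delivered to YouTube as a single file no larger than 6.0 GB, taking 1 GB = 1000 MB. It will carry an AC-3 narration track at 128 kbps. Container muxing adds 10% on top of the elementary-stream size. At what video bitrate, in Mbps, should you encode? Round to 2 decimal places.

12.41 Mbps

Budget: 6.0 GB = 48000.0 Mb.
Stream payload after overhead: 48000.0 / 1.10 = 43636.4 Mb.
Total bitrate budget: 43636.4 Mb / 3480 s = 12.539 Mbps.
Audio: 128 kbps = 0.128 Mbps.
Video: 12.539 − 0.128 = 12.411 Mbps.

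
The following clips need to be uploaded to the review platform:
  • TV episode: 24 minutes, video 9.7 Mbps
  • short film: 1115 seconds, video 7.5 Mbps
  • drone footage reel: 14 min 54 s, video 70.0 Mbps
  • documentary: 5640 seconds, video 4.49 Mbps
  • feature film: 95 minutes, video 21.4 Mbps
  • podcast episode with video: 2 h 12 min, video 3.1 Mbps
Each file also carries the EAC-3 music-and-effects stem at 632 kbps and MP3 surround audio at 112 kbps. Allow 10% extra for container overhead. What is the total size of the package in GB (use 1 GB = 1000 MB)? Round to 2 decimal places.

37.63 GB

Audio total: 632 + 112 = 744 kbps = 0.744 Mbps.
TV episode: 10.444 Mbps × 1440 s × 1.10 = 16543.3 Mb
short film: 8.244 Mbps × 1115 s × 1.10 = 10111.3 Mb
drone footage reel: 70.744 Mbps × 894 s × 1.10 = 69569.6 Mb
documentary: 5.234 Mbps × 5640 s × 1.10 = 32471.7 Mb
feature film: 22.144 Mbps × 5700 s × 1.10 = 138842.9 Mb
podcast episode with video: 3.844 Mbps × 7920 s × 1.10 = 33488.9 Mb
Total: 301027.8 Mb = 37628.5 MB.
= 37.63 GB.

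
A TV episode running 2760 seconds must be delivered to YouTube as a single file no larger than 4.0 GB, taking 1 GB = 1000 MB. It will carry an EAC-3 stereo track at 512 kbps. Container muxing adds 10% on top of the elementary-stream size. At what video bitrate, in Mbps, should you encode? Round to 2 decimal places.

Budget: 4.0 GB = 32000.0 Mb.
Stream payload after overhead: 32000.0 / 1.10 = 29090.9 Mb.
Total bitrate budget: 29090.9 Mb / 2760 s = 10.540 Mbps.
Audio: 512 kbps = 0.512 Mbps.
Video: 10.540 − 0.512 = 10.028 Mbps.

10.03 Mbps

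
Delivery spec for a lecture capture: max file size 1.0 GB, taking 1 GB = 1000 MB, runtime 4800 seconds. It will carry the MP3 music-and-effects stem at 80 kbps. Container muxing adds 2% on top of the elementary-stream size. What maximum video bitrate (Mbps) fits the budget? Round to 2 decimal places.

Budget: 1.0 GB = 8000.0 Mb.
Stream payload after overhead: 8000.0 / 1.02 = 7843.1 Mb.
Total bitrate budget: 7843.1 Mb / 4800 s = 1.634 Mbps.
Audio: 80 kbps = 0.080 Mbps.
Video: 1.634 − 0.080 = 1.554 Mbps.

1.55 Mbps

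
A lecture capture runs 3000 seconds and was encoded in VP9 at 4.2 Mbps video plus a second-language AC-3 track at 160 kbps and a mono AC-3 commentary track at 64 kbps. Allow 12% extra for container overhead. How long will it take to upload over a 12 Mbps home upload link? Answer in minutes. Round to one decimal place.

Audio total: 160 + 64 = 224 kbps = 0.224 Mbps.
Total bitrate: 4.424 Mbps.
File: 4.424 Mbps × 3000 s = 13272.0 Mb.
With 12% container overhead: ×1.12. → 14864.6 Mb.
At 12 Mbps: 14864.6 / 12 = 1238.7 s ≈ 20.6 minutes.

20.6 minutes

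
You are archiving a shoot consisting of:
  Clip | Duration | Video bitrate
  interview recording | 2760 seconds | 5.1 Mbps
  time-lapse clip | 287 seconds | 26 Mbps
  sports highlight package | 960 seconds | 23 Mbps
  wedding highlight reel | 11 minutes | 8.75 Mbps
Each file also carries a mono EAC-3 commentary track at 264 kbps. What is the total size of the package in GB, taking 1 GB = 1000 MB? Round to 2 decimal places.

6.33 GB

Audio: 264 kbps = 0.264 Mbps.
interview recording: 5.364 Mbps × 2760 s = 14804.6 Mb
time-lapse clip: 26.264 Mbps × 287 s = 7537.8 Mb
sports highlight package: 23.264 Mbps × 960 s = 22333.4 Mb
wedding highlight reel: 9.014 Mbps × 660 s = 5949.2 Mb
Total: 50625.1 Mb = 6328.1 MB.
= 6.328 GB.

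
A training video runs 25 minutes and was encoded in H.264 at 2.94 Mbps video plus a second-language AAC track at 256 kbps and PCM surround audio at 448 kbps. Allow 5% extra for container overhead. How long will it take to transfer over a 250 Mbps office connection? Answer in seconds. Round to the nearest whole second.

25 min = 1500 s
Audio total: 256 + 448 = 704 kbps = 0.704 Mbps.
Total bitrate: 3.644 Mbps.
File: 3.644 Mbps × 1500 s = 5466.0 Mb.
With 5% container overhead: ×1.05. → 5739.3 Mb.
At 250 Mbps: 5739.3 / 250 = 23.0 s ≈ 23 seconds.

23 seconds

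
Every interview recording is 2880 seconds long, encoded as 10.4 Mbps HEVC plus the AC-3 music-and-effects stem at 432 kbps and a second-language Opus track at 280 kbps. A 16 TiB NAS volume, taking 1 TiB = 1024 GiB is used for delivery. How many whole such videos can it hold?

Audio total: 432 + 280 = 712 kbps = 0.712 Mbps.
Total bitrate: 11.112 Mbps.
Per item: 11.112 Mbps × 2880 s = 32,003 Mb = 4,000 MB.
Capacity: 16 TiB = 140,737,488 Mb; 4397.69 items → 4397 complete.

4397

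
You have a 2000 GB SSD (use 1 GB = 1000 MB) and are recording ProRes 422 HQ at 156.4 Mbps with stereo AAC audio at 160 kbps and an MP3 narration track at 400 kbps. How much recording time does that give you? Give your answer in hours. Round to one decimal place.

Audio total: 160 + 400 = 560 kbps = 0.560 Mbps.
Total bitrate: 156.4 + 0.560 = 156.960 Mbps.
Capacity: 2000 GB = 16,000,000 Mb.
Recording time: 16,000,000 / 156.960 = 101,937 s ≈ 28.3 hours.

28.3 hours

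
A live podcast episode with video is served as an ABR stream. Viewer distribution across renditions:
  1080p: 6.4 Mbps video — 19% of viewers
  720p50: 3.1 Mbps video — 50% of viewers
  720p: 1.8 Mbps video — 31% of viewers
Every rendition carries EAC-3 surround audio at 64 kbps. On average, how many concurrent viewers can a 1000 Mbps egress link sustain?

295

Audio: 64 kbps = 0.064 Mbps.
Average per-viewer bitrate: 0.19×6.464 + 0.50×3.164 + 0.31×1.864 = 3.388 Mbps.
1000 Mbps = 1,000 Mbps; 1,000 / 3.388 = 295.16 → 295.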